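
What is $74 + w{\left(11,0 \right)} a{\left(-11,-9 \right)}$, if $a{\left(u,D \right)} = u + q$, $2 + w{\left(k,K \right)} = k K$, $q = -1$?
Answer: $98$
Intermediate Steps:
$w{\left(k,K \right)} = -2 + K k$ ($w{\left(k,K \right)} = -2 + k K = -2 + K k$)
$a{\left(u,D \right)} = -1 + u$ ($a{\left(u,D \right)} = u - 1 = -1 + u$)
$74 + w{\left(11,0 \right)} a{\left(-11,-9 \right)} = 74 + \left(-2 + 0 \cdot 11\right) \left(-1 - 11\right) = 74 + \left(-2 + 0\right) \left(-12\right) = 74 - -24 = 74 + 24 = 98$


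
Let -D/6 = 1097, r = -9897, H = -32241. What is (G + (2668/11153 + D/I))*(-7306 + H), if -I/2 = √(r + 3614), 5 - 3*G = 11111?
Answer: 1632727080686/11153 + 130149177*I*√6283/6283 ≈ 1.4639e+8 + 1.6419e+6*I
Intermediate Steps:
D = -6582 (D = -6*1097 = -6582)
G = -3702 (G = 5/3 - ⅓*11111 = 5/3 - 11111/3 = -3702)
I = -2*I*√6283 (I = -2*√(-9897 + 3614) = -2*I*√6283 ≈ -158.53*I)
(G + (2668/11153 + D/I))*(-7306 + H) = (-3702 + (2668/11153 - 6582*I*√6283/12566))*(-7306 - 32241) = (-3702 + (2668*(1/11153) - 3291*I*√6283/6283))*(-39547) = (-3702 + (2668/11153 - 3291*I*√6283/6283))*(-39547) = (-41285738/11153 - 3291*I*√6283/6283)*(-39547) = 1632727080686/11153 + 130149177*I*√6283/6283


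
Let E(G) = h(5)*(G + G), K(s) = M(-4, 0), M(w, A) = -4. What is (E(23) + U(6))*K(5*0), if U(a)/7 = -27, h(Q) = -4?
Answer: 1492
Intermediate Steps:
K(s) = -4
U(a) = -189 (U(a) = 7*(-27) = -189)
E(G) = -8*G (E(G) = -4*(G + G) = -8*G)
(E(23) + U(6))*K(5*0) = (-8*23 - 189)*(-4) = (-184 - 189)*(-4) = -373*(-4) = 1492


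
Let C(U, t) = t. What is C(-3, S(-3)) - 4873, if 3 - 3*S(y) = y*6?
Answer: -4866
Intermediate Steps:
S(y) = 1 - 2*y (S(y) = 1 - y*6/3 = 1 - 2*y)
C(-3, S(-3)) - 4873 = (1 - 2*(-3)) - 4873 = (1 + 6) - 4873 = 7 - 4873 = -4866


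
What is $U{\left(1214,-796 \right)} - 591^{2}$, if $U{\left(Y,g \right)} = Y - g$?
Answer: $-347271$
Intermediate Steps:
$U{\left(1214,-796 \right)} - 591^{2} = \left(1214 - -796\right) - 591^{2} = \left(1214 + 796\right) - 349281 = 2010 - 349281 = -347271$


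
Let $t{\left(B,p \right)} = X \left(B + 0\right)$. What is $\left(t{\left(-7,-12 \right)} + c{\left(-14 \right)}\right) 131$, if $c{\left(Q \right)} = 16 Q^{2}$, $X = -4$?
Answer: $414484$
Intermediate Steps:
$t{\left(B,p \right)} = - 4 B$ ($t{\left(B,p \right)} = - 4 \left(B + 0\right) = - 4 B$)
$\left(t{\left(-7,-12 \right)} + c{\left(-14 \right)}\right) 131 = \left(\left(-4\right) \left(-7\right) + 16 \left(-14\right)^{2}\right) 131 = \left(28 + 16 \cdot 196\right) 131 = \left(28 + 3136\right) 131 = 3164 \cdot 131 = 414484$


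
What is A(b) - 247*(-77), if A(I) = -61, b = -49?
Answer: 18958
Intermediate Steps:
A(b) - 247*(-77) = -61 - 247*(-77) = -61 - 1*(-19019) = -61 + 19019 = 18958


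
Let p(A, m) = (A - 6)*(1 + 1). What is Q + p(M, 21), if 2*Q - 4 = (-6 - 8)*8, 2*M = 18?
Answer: -48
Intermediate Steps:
M = 9 (M = (½)*18 = 9)
p(A, m) = -12 + 2*A (p(A, m) = (-6 + A)*2 = -12 + 2*A)
Q = -54 (Q = 2 + ((-6 - 8)*8)/2 = 2 + (-14*8)/2 = 2 + (½)*(-112) = 2 - 56 = -54)
Q + p(M, 21) = -54 + (-12 + 2*9) = -54 + (-12 + 18) = -54 + 6 = -48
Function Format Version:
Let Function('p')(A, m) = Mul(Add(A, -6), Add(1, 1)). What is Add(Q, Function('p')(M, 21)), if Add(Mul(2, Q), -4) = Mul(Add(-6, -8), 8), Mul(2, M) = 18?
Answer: -48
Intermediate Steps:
M = 9 (M = Mul(Rational(1, 2), 18) = 9)
Function('p')(A, m) = Add(-12, Mul(2, A)) (Function('p')(A, m) = Mul(Add(-6, A), 2) = Add(-12, Mul(2, A)))
Q = -54 (Q = Add(2, Mul(Rational(1, 2), Mul(Add(-6, -8), 8))) = Add(2, Mul(Rational(1, 2), Mul(-14, 8))) = Add(2, Mul(Rational(1, 2), -112)) = Add(2, -56) = -54)
Add(Q, Function('p')(M, 21)) = Add(-54, Add(-12, Mul(2, 9))) = Add(-54, Add(-12, 18)) = Add(-54, 6) = -48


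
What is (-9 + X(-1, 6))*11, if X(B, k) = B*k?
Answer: -165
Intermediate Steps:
(-9 + X(-1, 6))*11 = (-9 - 1*6)*11 = (-9 - 6)*11 = -15*11 = -165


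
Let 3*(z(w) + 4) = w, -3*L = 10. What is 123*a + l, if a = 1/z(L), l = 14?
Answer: -463/46 ≈ -10.065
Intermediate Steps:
L = -10/3 (L = -⅓*10 = -10/3 ≈ -3.3333)
z(w) = -4 + w/3
a = -9/46 (a = 1/(-4 + (⅓)*(-10/3)) = 1/(-4 - 10/9) = 1/(-46/9) = -9/46 ≈ -0.19565)
123*a + l = 123*(-9/46) + 14 = -1107/46 + 14 = -463/46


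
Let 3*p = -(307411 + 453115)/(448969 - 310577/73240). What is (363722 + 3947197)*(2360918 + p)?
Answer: 334665736600331881510566/32882178983 ≈ 1.0178e+13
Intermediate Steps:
p = -55700924240/98646536949 (p = (-(307411 + 453115)/(448969 - 310577/73240))/3 = (-760526/(448969 - 310577*1/73240))/3 = (-760526/(448969 - 310577/73240))/3 = (-760526/32882178983/73240)/3 = (-760526*73240/32882178983)/3 = (-1*55700924240/32882178983)/3 = (⅓)*(-55700924240/32882178983) = -55700924240/98646536949 ≈ -0.56465)
(363722 + 3947197)*(2360918 + p) = (363722 + 3947197)*(2360918 - 55700924240/98646536949) = 4310919*(232896329019634942/98646536949) = 334665736600331881510566/32882178983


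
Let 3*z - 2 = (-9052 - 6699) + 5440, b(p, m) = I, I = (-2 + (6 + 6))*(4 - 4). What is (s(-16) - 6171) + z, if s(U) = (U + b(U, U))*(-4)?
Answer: -28630/3 ≈ -9543.3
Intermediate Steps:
I = 0 (I = (-2 + 12)*0 = 10*0 = 0)
b(p, m) = 0
s(U) = -4*U (s(U) = (U + 0)*(-4) = U*(-4) = -4*U)
z = -10309/3 (z = ⅔ + ((-9052 - 6699) + 5440)/3 = ⅔ + (-15751 + 5440)/3 = ⅔ + (⅓)*(-10311) = ⅔ - 3437 = -10309/3 ≈ -3436.3)
(s(-16) - 6171) + z = (-4*(-16) - 6171) - 10309/3 = (64 - 6171) - 10309/3 = -6107 - 10309/3 = -28630/3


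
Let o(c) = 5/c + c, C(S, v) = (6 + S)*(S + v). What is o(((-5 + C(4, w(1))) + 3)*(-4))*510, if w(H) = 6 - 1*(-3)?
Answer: -66847995/256 ≈ -2.6113e+5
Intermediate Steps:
w(H) = 9 (w(H) = 6 + 3 = 9)
o(c) = c + 5/c
o(((-5 + C(4, w(1))) + 3)*(-4))*510 = (((-5 + (4**2 + 6*4 + 6*9 + 4*9)) + 3)*(-4) + 5/((((-5 + (4**2 + 6*4 + 6*9 + 4*9)) + 3)*(-4))))*510 = (((-5 + (16 + 24 + 54 + 36)) + 3)*(-4) + 5/((((-5 + (16 + 24 + 54 + 36)) + 3)*(-4))))*510 = (((-5 + 130) + 3)*(-4) + 5/((((-5 + 130) + 3)*(-4))))*510 = ((125 + 3)*(-4) + 5/(((125 + 3)*(-4))))*510 = (128*(-4) + 5/((128*(-4))))*510 = (-512 + 5/(-512))*510 = (-512 + 5*(-1/512))*510 = (-512 - 5/512)*510 = -262149/512*510 = -66847995/256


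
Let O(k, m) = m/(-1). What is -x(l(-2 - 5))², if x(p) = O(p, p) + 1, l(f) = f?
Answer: -64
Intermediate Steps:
O(k, m) = -m (O(k, m) = m*(-1) = -m)
x(p) = 1 - p (x(p) = -p + 1 = 1 - p)
-x(l(-2 - 5))² = -(1 - (-2 - 5))² = -(1 - 1*(-7))² = -(1 + 7)² = -1*8² = -1*64 = -64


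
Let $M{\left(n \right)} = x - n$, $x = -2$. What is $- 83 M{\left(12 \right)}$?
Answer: $1162$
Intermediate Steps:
$M{\left(n \right)} = -2 - n$
$- 83 M{\left(12 \right)} = - 83 \left(-2 - 12\right) = \left(-83\right) \left(-14\right) = 1162$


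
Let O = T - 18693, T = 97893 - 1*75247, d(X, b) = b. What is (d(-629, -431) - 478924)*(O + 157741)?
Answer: -77508827370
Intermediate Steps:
T = 22646 (T = 97893 - 75247 = 22646)
O = 3953 (O = 22646 - 18693 = 3953)
(d(-629, -431) - 478924)*(O + 157741) = (-431 - 478924)*(3953 + 157741) = -479355*161694 = -77508827370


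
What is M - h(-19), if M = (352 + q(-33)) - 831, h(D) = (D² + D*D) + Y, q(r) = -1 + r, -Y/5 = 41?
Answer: -1030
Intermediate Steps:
Y = -205 (Y = -5*41 = -205)
h(D) = -205 + 2*D² (h(D) = (D² + D*D) - 205 = (D² + D²) - 205 = 2*D² - 205 = -205 + 2*D²)
M = -513 (M = (352 + (-1 - 33)) - 831 = (352 - 34) - 831 = 318 - 831 = -513)
M - h(-19) = -513 - (-205 + 2*(-19)²) = -513 - (-205 + 2*361) = -513 - (-205 + 722) = -513 - 1*517 = -513 - 517 = -1030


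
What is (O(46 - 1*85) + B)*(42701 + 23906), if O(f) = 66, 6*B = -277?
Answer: 7926233/6 ≈ 1.3210e+6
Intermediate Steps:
B = -277/6 (B = (⅙)*(-277) = -277/6 ≈ -46.167)
(O(46 - 1*85) + B)*(42701 + 23906) = (66 - 277/6)*(42701 + 23906) = (119/6)*66607 = 7926233/6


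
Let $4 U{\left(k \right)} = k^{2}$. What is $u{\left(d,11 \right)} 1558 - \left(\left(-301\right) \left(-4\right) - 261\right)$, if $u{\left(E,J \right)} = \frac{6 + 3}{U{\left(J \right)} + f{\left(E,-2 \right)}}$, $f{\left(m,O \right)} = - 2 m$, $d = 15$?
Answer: $55145$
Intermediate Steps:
$U{\left(k \right)} = \frac{k^{2}}{4}$
$u{\left(E,J \right)} = \frac{9}{- 2 E + \frac{J^{2}}{4}}$ ($u{\left(E,J \right)} = \frac{6 + 3}{\frac{J^{2}}{4} - 2 E} = \frac{9}{- 2 E + \frac{J^{2}}{4}}$)
$u{\left(d,11 \right)} 1558 - \left(\left(-301\right) \left(-4\right) - 261\right) = - \frac{36}{- 11^{2} + 8 \cdot 15} \cdot 1558 - \left(\left(-301\right) \left(-4\right) - 261\right) = - \frac{36}{\left(-1\right) 121 + 120} \cdot 1558 - \left(1204 - 261\right) = - \frac{36}{-121 + 120} \cdot 1558 - 943 = - \frac{36}{-1} \cdot 1558 - 943 = \left(-36\right) \left(-1\right) 1558 - 943 = 36 \cdot 1558 - 943 = 56088 - 943 = 55145$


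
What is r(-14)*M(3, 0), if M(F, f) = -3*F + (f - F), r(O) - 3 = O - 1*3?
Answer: 168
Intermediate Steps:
r(O) = O (r(O) = 3 + (O - 1*3) = 3 + (O - 3) = 3 + (-3 + O) = O)
M(F, f) = f - 4*F
r(-14)*M(3, 0) = -14*(0 - 4*3) = -14*(0 - 12) = -14*(-12) = 168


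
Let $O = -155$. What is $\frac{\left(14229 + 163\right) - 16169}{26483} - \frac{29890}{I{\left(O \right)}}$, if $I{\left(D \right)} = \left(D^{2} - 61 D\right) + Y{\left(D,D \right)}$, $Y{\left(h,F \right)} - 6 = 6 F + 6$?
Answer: $- \frac{424719772}{431169723} \approx -0.98504$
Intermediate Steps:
$Y{\left(h,F \right)} = 12 + 6 F$ ($Y{\left(h,F \right)} = 6 + \left(6 F + 6\right) = 6 + \left(6 + 6 F\right) = 12 + 6 F$)
$I{\left(D \right)} = 12 + D^{2} - 55 D$ ($I{\left(D \right)} = \left(D^{2} - 61 D\right) + \left(12 + 6 D\right) = 12 + D^{2} - 55 D$)
$\frac{\left(14229 + 163\right) - 16169}{26483} - \frac{29890}{I{\left(O \right)}} = \frac{\left(14229 + 163\right) - 16169}{26483} - \frac{29890}{12 + \left(-155\right)^{2} - -8525} = \left(14392 - 16169\right) \frac{1}{26483} - \frac{29890}{12 + 24025 + 8525} = \left(-1777\right) \frac{1}{26483} - \frac{29890}{32562} = - \frac{1777}{26483} - \frac{14945}{16281} = - \frac{424719772}{431169723}$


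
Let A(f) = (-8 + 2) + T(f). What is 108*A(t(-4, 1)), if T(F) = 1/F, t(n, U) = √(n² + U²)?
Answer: -648 + 108*√17/17 ≈ -621.81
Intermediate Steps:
t(n, U) = √(U² + n²)
A(f) = -6 + 1/f (A(f) = (-8 + 2) + 1/f = -6 + 1/f)
108*A(t(-4, 1)) = 108*(-6 + 1/(√(1² + (-4)²))) = 108*(-6 + 1/(√(1 + 16))) = 108*(-6 + 1/(√17)) = 108*(-6 + √17/17) = -648 + 108*√17/17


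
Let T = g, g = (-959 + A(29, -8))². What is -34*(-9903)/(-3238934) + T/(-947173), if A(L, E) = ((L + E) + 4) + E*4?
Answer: -1670672869575/1533915416791 ≈ -1.0892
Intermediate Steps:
A(L, E) = 4 + L + 5*E (A(L, E) = ((E + L) + 4) + 4*E = (4 + E + L) + 4*E = 4 + L + 5*E)
g = 933156 (g = (-959 + (4 + 29 + 5*(-8)))² = (-959 + (4 + 29 - 40))² = (-959 - 7)² = (-966)² = 933156)
T = 933156
-34*(-9903)/(-3238934) + T/(-947173) = -34*(-9903)/(-3238934) + 933156/(-947173) = 336702*(-1/3238934) + 933156*(-1/947173) = -168351/1619467 - 933156/947173 = -1670672869575/1533915416791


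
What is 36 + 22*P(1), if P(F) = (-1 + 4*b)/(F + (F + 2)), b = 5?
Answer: 281/2 ≈ 140.50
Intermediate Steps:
P(F) = 19/(2 + 2*F) (P(F) = (-1 + 4*5)/(F + (F + 2)) = (-1 + 20)/(F + (2 + F)) = 19/(2 + 2*F))
36 + 22*P(1) = 36 + 22*(19/(2*(1 + 1))) = 36 + 22*((19/2)/2) = 36 + 22*((19/2)*(½)) = 36 + 22*(19/4) = 36 + 209/2 = 281/2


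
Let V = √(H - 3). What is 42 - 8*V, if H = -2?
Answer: 42 - 8*I*√5 ≈ 42.0 - 17.889*I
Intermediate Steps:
V = I*√5 (V = √(-2 - 3) = √(-5) = I*√5 ≈ 2.2361*I)
42 - 8*V = 42 - 8*I*√5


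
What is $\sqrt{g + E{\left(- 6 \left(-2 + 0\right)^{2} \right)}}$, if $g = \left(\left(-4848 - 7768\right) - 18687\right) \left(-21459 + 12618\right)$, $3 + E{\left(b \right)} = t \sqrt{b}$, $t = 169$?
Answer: $\sqrt{276749820 + 338 i \sqrt{6}} \approx 16636.0 + 0.03 i$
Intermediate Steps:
$E{\left(b \right)} = -3 + 169 \sqrt{b}$
$g = 276749823$ ($g = \left(-12616 - 18687\right) \left(-8841\right) = \left(-31303\right) \left(-8841\right) = 276749823$)
$\sqrt{g + E{\left(- 6 \left(-2 + 0\right)^{2} \right)}} = \sqrt{276749823 - \left(3 - 169 \sqrt{- 6 \left(-2 + 0\right)^{2}}\right)} = \sqrt{276749823 - \left(3 - 169 \sqrt{- 6 \left(-2\right)^{2}}\right)} = \sqrt{276749823 - \left(3 - 169 \sqrt{\left(-6\right) 4}\right)} = \sqrt{276749823 - \left(3 - 169 \sqrt{-24}\right)} = \sqrt{276749823 - \left(3 - 169 \cdot 2 i \sqrt{6}\right)} = \sqrt{276749823 - \left(3 - 338 i \sqrt{6}\right)} = \sqrt{276749820 + 338 i \sqrt{6}}$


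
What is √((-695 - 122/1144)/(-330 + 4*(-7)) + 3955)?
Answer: √41481816347114/102388 ≈ 62.904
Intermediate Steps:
√((-695 - 122/1144)/(-330 + 4*(-7)) + 3955) = √((-695 - 122*1/1144)/(-330 - 28) + 3955) = √((-695 - 61/572)/(-358) + 3955) = √(-397601/572*(-1/358) + 3955) = √(397601/204776 + 3955) = √(810286681/204776) = √41481816347114/102388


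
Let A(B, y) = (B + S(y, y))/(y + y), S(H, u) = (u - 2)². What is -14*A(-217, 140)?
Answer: -18827/20 ≈ -941.35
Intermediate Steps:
S(H, u) = (-2 + u)²
A(B, y) = (B + (-2 + y)²)/(2*y) (A(B, y) = (B + (-2 + y)²)/(y + y) = (B + (-2 + y)²)/((2*y)) = (B + (-2 + y)²)*(1/(2*y)) = (B + (-2 + y)²)/(2*y))
-14*A(-217, 140) = -7*(-217 + (-2 + 140)²)/140 = -7*(-217 + 138²)/140 = -7*(-217 + 19044)/140 = -7*18827/140 = -14*18827/280 = -18827/20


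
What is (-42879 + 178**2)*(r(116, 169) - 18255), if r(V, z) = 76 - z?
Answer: 205405860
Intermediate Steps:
(-42879 + 178**2)*(r(116, 169) - 18255) = (-42879 + 178**2)*((76 - 1*169) - 18255) = (-42879 + 31684)*((76 - 169) - 18255) = -11195*(-93 - 18255) = -11195*(-18348) = 205405860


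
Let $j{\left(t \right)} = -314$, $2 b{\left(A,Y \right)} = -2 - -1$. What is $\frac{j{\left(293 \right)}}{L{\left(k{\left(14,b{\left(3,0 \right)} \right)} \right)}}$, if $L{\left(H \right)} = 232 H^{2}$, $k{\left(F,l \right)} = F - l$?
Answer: $- \frac{157}{24389} \approx -0.0064373$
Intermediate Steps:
$b{\left(A,Y \right)} = - \frac{1}{2}$ ($b{\left(A,Y \right)} = \frac{-2 - -1}{2} = \frac{-2 + 1}{2} = \frac{1}{2} \left(-1\right) = - \frac{1}{2}$)
$\frac{j{\left(293 \right)}}{L{\left(k{\left(14,b{\left(3,0 \right)} \right)} \right)}} = - \frac{314}{232 \left(14 - - \frac{1}{2}\right)^{2}} = - \frac{314}{232 \left(14 + \frac{1}{2}\right)^{2}} = - \frac{314}{232 \left(\frac{29}{2}\right)^{2}} = - \frac{314}{232 \cdot \frac{841}{4}} = - \frac{314}{48778} = \left(-314\right) \frac{1}{48778} = - \frac{157}{24389}$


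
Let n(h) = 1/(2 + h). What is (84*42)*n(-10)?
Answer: -441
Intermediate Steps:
(84*42)*n(-10) = (84*42)/(2 - 10) = 3528/(-8) = 3528*(-1/8) = -441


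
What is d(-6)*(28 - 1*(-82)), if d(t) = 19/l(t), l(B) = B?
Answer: -1045/3 ≈ -348.33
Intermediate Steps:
d(t) = 19/t
d(-6)*(28 - 1*(-82)) = (19/(-6))*(28 - 1*(-82)) = (19*(-1/6))*(28 + 82) = -19/6*110 = -1045/3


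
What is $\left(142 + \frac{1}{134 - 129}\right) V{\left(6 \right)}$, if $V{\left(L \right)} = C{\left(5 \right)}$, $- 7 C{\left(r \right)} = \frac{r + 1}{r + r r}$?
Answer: $- \frac{711}{175} \approx -4.0629$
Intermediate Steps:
$C{\left(r \right)} = - \frac{1 + r}{7 \left(r + r^{2}\right)}$ ($C{\left(r \right)} = - \frac{\left(r + 1\right) \frac{1}{r + r r}}{7} = - \frac{\left(1 + r\right) \frac{1}{r + r^{2}}}{7} = - \frac{\frac{1}{r + r^{2}} \left(1 + r\right)}{7} = - \frac{1 + r}{7 \left(r + r^{2}\right)}$)
$V{\left(L \right)} = - \frac{1}{35}$ ($V{\left(L \right)} = - \frac{1}{7 \cdot 5} = \left(- \frac{1}{7}\right) \frac{1}{5} = - \frac{1}{35}$)
$\left(142 + \frac{1}{134 - 129}\right) V{\left(6 \right)} = \left(142 + \frac{1}{134 - 129}\right) \left(- \frac{1}{35}\right) = \left(142 + \frac{1}{5}\right) \left(- \frac{1}{35}\right) = \frac{711}{5} \left(- \frac{1}{35}\right) = - \frac{711}{175}$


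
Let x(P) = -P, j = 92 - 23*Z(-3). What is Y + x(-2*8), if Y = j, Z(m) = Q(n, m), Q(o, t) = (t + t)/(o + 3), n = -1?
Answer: 177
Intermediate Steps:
Q(o, t) = 2*t/(3 + o) (Q(o, t) = (2*t)/(3 + o) = 2*t/(3 + o))
Z(m) = m (Z(m) = 2*m/(3 - 1) = 2*m/2 = 2*m*(½) = m)
j = 161 (j = 92 - 23*(-3) = 92 + 69 = 161)
Y = 161
Y + x(-2*8) = 161 - (-2)*8 = 161 - 1*(-16) = 161 + 16 = 177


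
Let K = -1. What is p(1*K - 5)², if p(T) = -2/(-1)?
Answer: 4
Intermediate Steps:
p(T) = 2 (p(T) = -2*(-1) = 2)
p(1*K - 5)² = 2² = 4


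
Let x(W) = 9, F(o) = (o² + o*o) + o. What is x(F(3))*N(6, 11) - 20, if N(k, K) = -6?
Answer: -74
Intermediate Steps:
F(o) = o + 2*o² (F(o) = (o² + o²) + o = 2*o² + o = o + 2*o²)
x(F(3))*N(6, 11) - 20 = 9*(-6) - 20 = -54 - 20 = -74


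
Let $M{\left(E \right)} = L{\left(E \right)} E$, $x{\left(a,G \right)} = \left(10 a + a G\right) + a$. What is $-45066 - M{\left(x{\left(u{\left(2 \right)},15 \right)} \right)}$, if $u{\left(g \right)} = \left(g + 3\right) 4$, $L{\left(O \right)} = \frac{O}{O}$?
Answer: $-45586$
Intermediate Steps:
$L{\left(O \right)} = 1$
$u{\left(g \right)} = 12 + 4 g$ ($u{\left(g \right)} = \left(3 + g\right) 4 = 12 + 4 g$)
$x{\left(a,G \right)} = 11 a + G a$ ($x{\left(a,G \right)} = \left(10 a + G a\right) + a = 11 a + G a$)
$M{\left(E \right)} = E$ ($M{\left(E \right)} = 1 E = E$)
$-45066 - M{\left(x{\left(u{\left(2 \right)},15 \right)} \right)} = -45066 - \left(12 + 4 \cdot 2\right) \left(11 + 15\right) = -45066 - \left(12 + 8\right) 26 = -45066 - 20 \cdot 26 = -45066 - 520 = -45586$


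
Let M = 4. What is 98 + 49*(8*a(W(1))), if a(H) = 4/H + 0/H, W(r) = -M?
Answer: -294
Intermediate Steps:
W(r) = -4 (W(r) = -1*4 = -4)
a(H) = 4/H (a(H) = 4/H + 0 = 4/H)
98 + 49*(8*a(W(1))) = 98 + 49*(8*(4/(-4))) = 98 + 49*(8*(4*(-¼))) = 98 + 49*(8*(-1)) = 98 + 49*(-8) = 98 - 392 = -294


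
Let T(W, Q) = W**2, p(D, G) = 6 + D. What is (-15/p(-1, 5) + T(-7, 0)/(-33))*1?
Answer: -148/33 ≈ -4.4848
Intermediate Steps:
(-15/p(-1, 5) + T(-7, 0)/(-33))*1 = (-15/(6 - 1) + (-7)**2/(-33))*1 = (-15/5 + 49*(-1/33))*1 = (-15*1/5 - 49/33)*1 = (-3 - 49/33)*1 = -148/33*1 = -148/33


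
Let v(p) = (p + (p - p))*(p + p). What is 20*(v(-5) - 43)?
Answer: 140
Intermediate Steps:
v(p) = 2*p² (v(p) = (p + 0)*(2*p) = p*(2*p) = 2*p²)
20*(v(-5) - 43) = 20*(2*(-5)² - 43) = 20*(2*25 - 43) = 20*(50 - 43) = 20*7 = 140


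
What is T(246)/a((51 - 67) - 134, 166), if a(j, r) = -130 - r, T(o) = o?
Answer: -123/148 ≈ -0.83108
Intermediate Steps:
T(246)/a((51 - 67) - 134, 166) = 246/(-130 - 1*166) = 246/(-130 - 166) = 246/(-296) = 246*(-1/296) = -123/148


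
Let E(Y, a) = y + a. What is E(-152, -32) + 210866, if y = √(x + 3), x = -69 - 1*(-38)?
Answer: 210834 + 2*I*√7 ≈ 2.1083e+5 + 5.2915*I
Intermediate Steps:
x = -31 (x = -69 + 38 = -31)
y = 2*I*√7 (y = √(-31 + 3) = √(-28) = 2*I*√7 ≈ 5.2915*I)
E(Y, a) = a + 2*I*√7 (E(Y, a) = 2*I*√7 + a = a + 2*I*√7)
E(-152, -32) + 210866 = (-32 + 2*I*√7) + 210866 = 210834 + 2*I*√7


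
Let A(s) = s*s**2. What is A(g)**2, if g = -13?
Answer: 4826809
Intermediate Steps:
A(s) = s**3
A(g)**2 = ((-13)**3)**2 = (-2197)**2 = 4826809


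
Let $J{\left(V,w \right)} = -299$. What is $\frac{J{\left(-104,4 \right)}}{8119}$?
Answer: $- \frac{13}{353} \approx -0.036827$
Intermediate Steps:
$\frac{J{\left(-104,4 \right)}}{8119} = - \frac{299}{8119} = \left(-299\right) \frac{1}{8119} = - \frac{13}{353}$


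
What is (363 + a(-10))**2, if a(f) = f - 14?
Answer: 114921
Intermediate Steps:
a(f) = -14 + f
(363 + a(-10))**2 = (363 + (-14 - 10))**2 = (363 - 24)**2 = 339**2 = 114921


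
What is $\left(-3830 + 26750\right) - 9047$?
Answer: $13873$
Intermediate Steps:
$\left(-3830 + 26750\right) - 9047 = 22920 - 9047 = 13873$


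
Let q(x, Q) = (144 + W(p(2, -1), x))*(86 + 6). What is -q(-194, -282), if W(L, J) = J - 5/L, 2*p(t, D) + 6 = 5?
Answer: 3680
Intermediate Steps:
p(t, D) = -½ (p(t, D) = -3 + (½)*5 = -3 + 5/2 = -½)
q(x, Q) = 14168 + 92*x (q(x, Q) = (144 + (x - 5/(-½)))*(86 + 6) = (144 + (x - 5*(-2)))*92 = (144 + (x + 10))*92 = (144 + (10 + x))*92 = (154 + x)*92 = 14168 + 92*x)
-q(-194, -282) = -(14168 + 92*(-194)) = -(14168 - 17848) = -1*(-3680) = 3680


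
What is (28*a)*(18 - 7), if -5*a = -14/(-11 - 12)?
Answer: -4312/115 ≈ -37.496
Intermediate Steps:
a = -14/115 (a = -(-14)/(5*(-11 - 12)) = -(-14)/(5*(-23)) = -(-14)*(-1)/(5*23) = -⅕*14/23 = -14/115 ≈ -0.12174)
(28*a)*(18 - 7) = (28*(-14/115))*(18 - 7) = -392/115*11 = -4312/115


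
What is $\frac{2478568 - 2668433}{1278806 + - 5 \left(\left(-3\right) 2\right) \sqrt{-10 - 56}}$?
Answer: $- \frac{121400250595}{817672422518} + \frac{2847975 i \sqrt{66}}{817672422518} \approx -0.14847 + 2.8296 \cdot 10^{-5} i$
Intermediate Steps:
$\frac{2478568 - 2668433}{1278806 + - 5 \left(\left(-3\right) 2\right) \sqrt{-10 - 56}} = - \frac{189865}{1278806 + \left(-5\right) \left(-6\right) \sqrt{-66}} = - \frac{189865}{1278806 + 30 i \sqrt{66}}$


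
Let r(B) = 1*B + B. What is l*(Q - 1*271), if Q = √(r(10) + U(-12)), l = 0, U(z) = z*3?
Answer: 0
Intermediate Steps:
U(z) = 3*z
r(B) = 2*B (r(B) = B + B = 2*B)
Q = 4*I (Q = √(2*10 + 3*(-12)) = √(20 - 36) = √(-16) = 4*I ≈ 4.0*I)
l*(Q - 1*271) = 0*(4*I - 1*271) = 0*(4*I - 271) = 0*(-271 + 4*I) = 0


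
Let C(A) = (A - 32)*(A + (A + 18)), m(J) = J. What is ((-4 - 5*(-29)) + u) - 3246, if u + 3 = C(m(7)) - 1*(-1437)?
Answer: -2471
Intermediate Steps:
C(A) = (-32 + A)*(18 + 2*A) (C(A) = (-32 + A)*(A + (18 + A)) = (-32 + A)*(18 + 2*A))
u = 634 (u = -3 + ((-576 - 46*7 + 2*7**2) - 1*(-1437)) = -3 + ((-576 - 322 + 2*49) + 1437) = -3 + ((-576 - 322 + 98) + 1437) = -3 + (-800 + 1437) = -3 + 637 = 634)
((-4 - 5*(-29)) + u) - 3246 = ((-4 - 5*(-29)) + 634) - 3246 = ((-4 + 145) + 634) - 3246 = (141 + 634) - 3246 = 775 - 3246 = -2471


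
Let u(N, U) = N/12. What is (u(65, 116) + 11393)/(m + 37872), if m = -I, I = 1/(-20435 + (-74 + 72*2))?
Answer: 2785545065/9255159372 ≈ 0.30097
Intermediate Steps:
u(N, U) = N/12 (u(N, U) = N*(1/12) = N/12)
I = -1/20365 (I = 1/(-20435 + (-74 + 144)) = 1/(-20435 + 70) = 1/(-20365) = -1/20365 ≈ -4.9104e-5)
m = 1/20365 (m = -1*(-1/20365) = 1/20365 ≈ 4.9104e-5)
(u(65, 116) + 11393)/(m + 37872) = ((1/12)*65 + 11393)/(1/20365 + 37872) = (65/12 + 11393)/(771263281/20365) = (136781/12)*(20365/771263281) = 2785545065/9255159372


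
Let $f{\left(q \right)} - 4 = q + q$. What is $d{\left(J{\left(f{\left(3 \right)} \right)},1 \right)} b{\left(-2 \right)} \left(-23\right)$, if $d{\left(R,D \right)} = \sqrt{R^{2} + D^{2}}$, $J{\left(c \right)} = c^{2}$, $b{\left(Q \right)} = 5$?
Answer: $- 115 \sqrt{10001} \approx -11501.0$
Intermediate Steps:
$f{\left(q \right)} = 4 + 2 q$ ($f{\left(q \right)} = 4 + \left(q + q\right) = 4 + 2 q$)
$d{\left(R,D \right)} = \sqrt{D^{2} + R^{2}}$
$d{\left(J{\left(f{\left(3 \right)} \right)},1 \right)} b{\left(-2 \right)} \left(-23\right) = \sqrt{1^{2} + \left(\left(4 + 2 \cdot 3\right)^{2}\right)^{2}} \cdot 5 \left(-23\right) = \sqrt{1 + \left(\left(4 + 6\right)^{2}\right)^{2}} \cdot 5 \left(-23\right) = \sqrt{1 + \left(10^{2}\right)^{2}} \cdot 5 \left(-23\right) = \sqrt{1 + 100^{2}} \cdot 5 \left(-23\right) = \sqrt{1 + 10000} \cdot 5 \left(-23\right) = \sqrt{10001} \cdot 5 \left(-23\right) = 5 \sqrt{10001} \left(-23\right) = - 115 \sqrt{10001}$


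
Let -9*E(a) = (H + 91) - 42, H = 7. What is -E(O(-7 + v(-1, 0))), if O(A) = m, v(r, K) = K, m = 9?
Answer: 56/9 ≈ 6.2222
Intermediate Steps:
O(A) = 9
E(a) = -56/9 (E(a) = -((7 + 91) - 42)/9 = -(98 - 42)/9 = -1/9*56 = -56/9)
-E(O(-7 + v(-1, 0))) = -1*(-56/9) = 56/9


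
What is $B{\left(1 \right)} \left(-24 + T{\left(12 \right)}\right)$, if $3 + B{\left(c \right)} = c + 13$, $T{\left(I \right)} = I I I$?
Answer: $18744$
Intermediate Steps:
$T{\left(I \right)} = I^{3}$ ($T{\left(I \right)} = I^{2} I = I^{3}$)
$B{\left(c \right)} = 10 + c$ ($B{\left(c \right)} = -3 + \left(c + 13\right) = -3 + \left(13 + c\right) = 10 + c$)
$B{\left(1 \right)} \left(-24 + T{\left(12 \right)}\right) = \left(10 + 1\right) \left(-24 + 12^{3}\right) = 11 \left(-24 + 1728\right) = 11 \cdot 1704 = 18744$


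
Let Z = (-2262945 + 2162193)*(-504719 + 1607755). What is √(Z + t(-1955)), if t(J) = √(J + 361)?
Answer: √(-111133083072 + I*√1594) ≈ 0.e-4 + 3.3337e+5*I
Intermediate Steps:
t(J) = √(361 + J)
Z = -111133083072 (Z = -100752*1103036 = -111133083072)
√(Z + t(-1955)) = √(-111133083072 + √(361 - 1955)) = √(-111133083072 + √(-1594)) = √(-111133083072 + I*√1594)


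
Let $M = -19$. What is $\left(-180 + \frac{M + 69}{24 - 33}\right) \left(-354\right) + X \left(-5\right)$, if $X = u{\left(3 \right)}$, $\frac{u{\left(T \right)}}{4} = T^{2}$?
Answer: $\frac{196520}{3} \approx 65507.0$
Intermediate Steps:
$u{\left(T \right)} = 4 T^{2}$
$X = 36$ ($X = 4 \cdot 3^{2} = 4 \cdot 9 = 36$)
$\left(-180 + \frac{M + 69}{24 - 33}\right) \left(-354\right) + X \left(-5\right) = \left(-180 + \frac{-19 + 69}{24 - 33}\right) \left(-354\right) + 36 \left(-5\right) = \left(-180 + \frac{50}{-9}\right) \left(-354\right) - 180 = \left(-180 + 50 \left(- \frac{1}{9}\right)\right) \left(-354\right) - 180 = \left(-180 - \frac{50}{9}\right) \left(-354\right) - 180 = \left(- \frac{1670}{9}\right) \left(-354\right) - 180 = \frac{197060}{3} - 180 = \frac{196520}{3}$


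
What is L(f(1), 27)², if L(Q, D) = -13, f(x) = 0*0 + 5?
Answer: 169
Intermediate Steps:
f(x) = 5 (f(x) = 0 + 5 = 5)
L(f(1), 27)² = (-13)² = 169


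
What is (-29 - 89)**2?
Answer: 13924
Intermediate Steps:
(-29 - 89)**2 = (-118)**2 = 13924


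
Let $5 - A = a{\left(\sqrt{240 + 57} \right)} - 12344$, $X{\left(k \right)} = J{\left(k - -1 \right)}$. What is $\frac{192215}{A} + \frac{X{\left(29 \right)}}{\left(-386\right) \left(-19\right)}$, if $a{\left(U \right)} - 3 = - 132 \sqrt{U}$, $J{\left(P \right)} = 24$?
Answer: $\frac{12}{3667} + \frac{192215}{12346 + 132 \cdot 3^{\frac{3}{4}} \sqrt[4]{11}} \approx 14.911$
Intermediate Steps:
$X{\left(k \right)} = 24$
$a{\left(U \right)} = 3 - 132 \sqrt{U}$
$A = 12346 + 132 \cdot 3^{\frac{3}{4}} \sqrt[4]{11}$ ($A = 5 - \left(\left(3 - 132 \sqrt{\sqrt{240 + 57}}\right) - 12344\right) = 5 - \left(\left(3 - 132 \sqrt{\sqrt{297}}\right) - 12344\right) = 5 - \left(\left(3 - 132 \sqrt{3 \sqrt{33}}\right) - 12344\right) = 5 - \left(\left(3 - 132 \cdot 3^{\frac{3}{4}} \sqrt[4]{11}\right) - 12344\right) = 5 - \left(-12341 - 132 \cdot 3^{\frac{3}{4}} \sqrt[4]{11}\right) = 5 + \left(12341 + 132 \cdot 3^{\frac{3}{4}} \sqrt[4]{11}\right) = 12346 + 132 \cdot 3^{\frac{3}{4}} \sqrt[4]{11} \approx 12894.0$)
$\frac{192215}{A} + \frac{X{\left(29 \right)}}{\left(-386\right) \left(-19\right)} = \frac{192215}{12346 + 132 \cdot 3^{\frac{3}{4}} \sqrt[4]{11}} + \frac{24}{\left(-386\right) \left(-19\right)} = \frac{192215}{12346 + 132 \cdot 3^{\frac{3}{4}} \sqrt[4]{11}} + \frac{24}{7334} = \frac{192215}{12346 + 132 \cdot 3^{\frac{3}{4}} \sqrt[4]{11}} + 24 \cdot \frac{1}{7334} = \frac{192215}{12346 + 132 \cdot 3^{\frac{3}{4}} \sqrt[4]{11}} + \frac{12}{3667} = \frac{12}{3667} + \frac{192215}{12346 + 132 \cdot 3^{\frac{3}{4}} \sqrt[4]{11}}$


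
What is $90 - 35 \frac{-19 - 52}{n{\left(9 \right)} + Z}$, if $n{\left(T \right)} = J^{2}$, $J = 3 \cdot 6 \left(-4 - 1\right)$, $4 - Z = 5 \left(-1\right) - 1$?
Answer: $\frac{146477}{1622} \approx 90.306$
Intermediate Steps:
$Z = 10$ ($Z = 4 - \left(5 \left(-1\right) - 1\right) = 4 - \left(-5 - 1\right) = 4 - -6 = 4 + 6 = 10$)
$J = -90$ ($J = 18 \left(-5\right) = -90$)
$n{\left(T \right)} = 8100$ ($n{\left(T \right)} = \left(-90\right)^{2} = 8100$)
$90 - 35 \frac{-19 - 52}{n{\left(9 \right)} + Z} = 90 - 35 \frac{-19 - 52}{8100 + 10} = 90 - 35 \left(- \frac{71}{8110}\right) = 90 - 35 \left(\left(-71\right) \frac{1}{8110}\right) = 90 - - \frac{497}{1622} = 90 + \frac{497}{1622} = \frac{146477}{1622}$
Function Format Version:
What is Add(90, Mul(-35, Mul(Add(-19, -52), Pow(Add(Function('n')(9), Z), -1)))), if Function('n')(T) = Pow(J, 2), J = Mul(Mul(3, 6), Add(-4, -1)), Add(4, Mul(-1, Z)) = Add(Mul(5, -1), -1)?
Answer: Rational(146477, 1622) ≈ 90.306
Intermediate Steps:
Z = 10 (Z = Add(4, Mul(-1, Add(Mul(5, -1), -1))) = Add(4, Mul(-1, Add(-5, -1))) = Add(4, Mul(-1, -6)) = Add(4, 6) = 10)
J = -90 (J = Mul(18, -5) = -90)
Function('n')(T) = 8100 (Function('n')(T) = Pow(-90, 2) = 8100)
Add(90, Mul(-35, Mul(Add(-19, -52), Pow(Add(Function('n')(9), Z), -1)))) = Add(90, Mul(-35, Mul(Add(-19, -52), Pow(Add(8100, 10), -1)))) = Add(90, Mul(-35, Mul(-71, Pow(8110, -1)))) = Add(90, Mul(-35, Mul(-71, Rational(1, 8110)))) = Add(90, Mul(-35, Rational(-71, 8110))) = Add(90, Rational(497, 1622)) = Rational(146477, 1622)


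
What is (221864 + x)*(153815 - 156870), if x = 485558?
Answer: -2161174210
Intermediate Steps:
(221864 + x)*(153815 - 156870) = (221864 + 485558)*(153815 - 156870) = 707422*(-3055) = -2161174210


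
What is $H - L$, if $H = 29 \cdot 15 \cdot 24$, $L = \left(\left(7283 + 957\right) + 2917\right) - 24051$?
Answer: $23334$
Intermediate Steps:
$L = -12894$ ($L = \left(8240 + 2917\right) - 24051 = 11157 - 24051 = -12894$)
$H = 10440$ ($H = 435 \cdot 24 = 10440$)
$H - L = 10440 - -12894 = 10440 + 12894 = 23334$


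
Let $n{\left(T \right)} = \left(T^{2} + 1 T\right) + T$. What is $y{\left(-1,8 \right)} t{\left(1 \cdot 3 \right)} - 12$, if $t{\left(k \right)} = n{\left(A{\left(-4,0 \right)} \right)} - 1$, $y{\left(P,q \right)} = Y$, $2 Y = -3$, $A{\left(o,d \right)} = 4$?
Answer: $- \frac{93}{2} \approx -46.5$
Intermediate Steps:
$n{\left(T \right)} = T^{2} + 2 T$ ($n{\left(T \right)} = \left(T^{2} + T\right) + T = \left(T + T^{2}\right) + T = T^{2} + 2 T$)
$Y = - \frac{3}{2}$ ($Y = \frac{1}{2} \left(-3\right) = - \frac{3}{2} \approx -1.5$)
$y{\left(P,q \right)} = - \frac{3}{2}$
$t{\left(k \right)} = 23$ ($t{\left(k \right)} = 4 \left(2 + 4\right) - 1 = 4 \cdot 6 - 1 = 24 - 1 = 23$)
$y{\left(-1,8 \right)} t{\left(1 \cdot 3 \right)} - 12 = \left(- \frac{3}{2}\right) 23 - 12 = - \frac{69}{2} - 12 = - \frac{93}{2}$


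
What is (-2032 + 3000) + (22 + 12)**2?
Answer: 2124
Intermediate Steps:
(-2032 + 3000) + (22 + 12)**2 = 968 + 34**2 = 968 + 1156 = 2124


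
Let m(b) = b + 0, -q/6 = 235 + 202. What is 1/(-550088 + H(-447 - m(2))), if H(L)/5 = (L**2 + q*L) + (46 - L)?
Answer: 1/6346782 ≈ 1.5756e-7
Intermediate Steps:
q = -2622 (q = -6*(235 + 202) = -6*437 = -2622)
m(b) = b
H(L) = 230 - 13115*L + 5*L**2 (H(L) = 5*((L**2 - 2622*L) + (46 - L)) = 5*(46 + L**2 - 2623*L) = 230 - 13115*L + 5*L**2)
1/(-550088 + H(-447 - m(2))) = 1/(-550088 + (230 - 13115*(-447 - 1*2) + 5*(-447 - 1*2)**2)) = 1/(-550088 + (230 - 13115*(-447 - 2) + 5*(-447 - 2)**2)) = 1/(-550088 + (230 - 13115*(-449) + 5*(-449)**2)) = 1/(-550088 + (230 + 5888635 + 5*201601)) = 1/(-550088 + (230 + 5888635 + 1008005)) = 1/(-550088 + 6896870) = 1/6346782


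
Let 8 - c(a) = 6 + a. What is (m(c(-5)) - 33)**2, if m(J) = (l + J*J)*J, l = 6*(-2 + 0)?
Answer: 51076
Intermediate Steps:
l = -12 (l = 6*(-2) = -12)
c(a) = 2 - a (c(a) = 8 - (6 + a) = 8 + (-6 - a) = 2 - a)
m(J) = J*(-12 + J**2) (m(J) = (-12 + J*J)*J = (-12 + J**2)*J = J*(-12 + J**2))
(m(c(-5)) - 33)**2 = ((2 - 1*(-5))*(-12 + (2 - 1*(-5))**2) - 33)**2 = ((2 + 5)*(-12 + (2 + 5)**2) - 33)**2 = (7*(-12 + 7**2) - 33)**2 = (7*(-12 + 49) - 33)**2 = (7*37 - 33)**2 = (259 - 33)**2 = 226**2 = 51076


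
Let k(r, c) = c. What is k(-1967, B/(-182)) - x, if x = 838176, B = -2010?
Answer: -76273011/91 ≈ -8.3817e+5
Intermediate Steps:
k(-1967, B/(-182)) - x = -2010/(-182) - 1*838176 = -2010*(-1/182) - 838176 = 1005/91 - 838176 = -76273011/91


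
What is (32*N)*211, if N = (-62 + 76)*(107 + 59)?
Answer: 15691648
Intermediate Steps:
N = 2324 (N = 14*166 = 2324)
(32*N)*211 = (32*2324)*211 = 74368*211 = 15691648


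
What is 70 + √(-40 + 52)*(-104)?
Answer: 70 - 208*√3 ≈ -290.27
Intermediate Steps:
70 + √(-40 + 52)*(-104) = 70 + √12*(-104) = 70 + (2*√3)*(-104) = 70 - 208*√3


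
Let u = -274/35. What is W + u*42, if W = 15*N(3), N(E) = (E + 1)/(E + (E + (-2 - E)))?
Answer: -1344/5 ≈ -268.80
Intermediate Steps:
N(E) = (1 + E)/(-2 + E) (N(E) = (1 + E)/(E - 2) = (1 + E)/(-2 + E))
u = -274/35 (u = -274*1/35 = -274/35 ≈ -7.8286)
W = 60 (W = 15*((1 + 3)/(-2 + 3)) = 15*(4/1) = 15*(1*4) = 15*4 = 60)
W + u*42 = 60 - 274/35*42 = 60 - 1644/5 = -1344/5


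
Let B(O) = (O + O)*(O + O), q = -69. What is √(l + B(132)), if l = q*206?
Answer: √55482 ≈ 235.55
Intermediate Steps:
B(O) = 4*O² (B(O) = (2*O)*(2*O) = 4*O²)
l = -14214 (l = -69*206 = -14214)
√(l + B(132)) = √(-14214 + 4*132²) = √(-14214 + 4*17424) = √(-14214 + 69696) = √55482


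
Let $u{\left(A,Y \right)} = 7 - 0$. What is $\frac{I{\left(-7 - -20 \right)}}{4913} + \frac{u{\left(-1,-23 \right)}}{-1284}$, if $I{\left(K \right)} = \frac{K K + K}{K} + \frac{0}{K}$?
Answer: $- \frac{16415}{6308292} \approx -0.0026021$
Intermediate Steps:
$I{\left(K \right)} = \frac{K + K^{2}}{K}$ ($I{\left(K \right)} = \frac{K^{2} + K}{K} + 0 = \frac{K + K^{2}}{K} + 0 = \frac{K + K^{2}}{K}$)
$u{\left(A,Y \right)} = 7$ ($u{\left(A,Y \right)} = 7 + 0 = 7$)
$\frac{I{\left(-7 - -20 \right)}}{4913} + \frac{u{\left(-1,-23 \right)}}{-1284} = \frac{1 - -13}{4913} + \frac{7}{-1284} = \left(1 + \left(-7 + 20\right)\right) \frac{1}{4913} + 7 \left(- \frac{1}{1284}\right) = \left(1 + 13\right) \frac{1}{4913} - \frac{7}{1284} = 14 \cdot \frac{1}{4913} - \frac{7}{1284} = \frac{14}{4913} - \frac{7}{1284} = - \frac{16415}{6308292}$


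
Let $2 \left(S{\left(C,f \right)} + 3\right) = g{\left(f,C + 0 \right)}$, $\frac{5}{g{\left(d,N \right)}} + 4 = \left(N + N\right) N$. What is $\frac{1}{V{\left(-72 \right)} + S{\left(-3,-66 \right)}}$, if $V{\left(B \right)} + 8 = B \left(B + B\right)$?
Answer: $\frac{28}{290001} \approx 9.6551 \cdot 10^{-5}$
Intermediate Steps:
$V{\left(B \right)} = -8 + 2 B^{2}$ ($V{\left(B \right)} = -8 + B \left(B + B\right) = -8 + B 2 B = -8 + 2 B^{2}$)
$g{\left(d,N \right)} = \frac{5}{-4 + 2 N^{2}}$ ($g{\left(d,N \right)} = \frac{5}{-4 + \left(N + N\right) N} = \frac{5}{-4 + 2 N N} = \frac{5}{-4 + 2 N^{2}}$)
$S{\left(C,f \right)} = -3 + \frac{5}{4 \left(-2 + C^{2}\right)}$ ($S{\left(C,f \right)} = -3 + \frac{\frac{5}{2} \frac{1}{-2 + \left(C + 0\right)^{2}}}{2} = -3 + \frac{\frac{5}{2} \frac{1}{-2 + C^{2}}}{2} = -3 + \frac{5}{4 \left(-2 + C^{2}\right)}$)
$\frac{1}{V{\left(-72 \right)} + S{\left(-3,-66 \right)}} = \frac{1}{\left(-8 + 2 \left(-72\right)^{2}\right) + \frac{29 - 12 \left(-3\right)^{2}}{4 \left(-2 + \left(-3\right)^{2}\right)}} = \frac{1}{\left(-8 + 2 \cdot 5184\right) + \frac{29 - 108}{4 \left(-2 + 9\right)}} = \frac{1}{\left(-8 + 10368\right) + \frac{29 - 108}{4 \cdot 7}} = \frac{1}{10360 + \frac{1}{4} \cdot \frac{1}{7} \left(-79\right)} = \frac{1}{10360 - \frac{79}{28}} = \frac{1}{\frac{290001}{28}} = \frac{28}{290001}$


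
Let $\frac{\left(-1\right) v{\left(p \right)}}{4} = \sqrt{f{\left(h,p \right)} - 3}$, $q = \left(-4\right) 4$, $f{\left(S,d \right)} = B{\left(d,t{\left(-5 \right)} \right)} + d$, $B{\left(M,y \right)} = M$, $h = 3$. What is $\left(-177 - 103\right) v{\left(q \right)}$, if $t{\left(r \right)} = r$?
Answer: $1120 i \sqrt{35} \approx 6626.0 i$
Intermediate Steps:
$f{\left(S,d \right)} = 2 d$ ($f{\left(S,d \right)} = d + d = 2 d$)
$q = -16$
$v{\left(p \right)} = - 4 \sqrt{-3 + 2 p}$ ($v{\left(p \right)} = - 4 \sqrt{2 p - 3} = - 4 \sqrt{-3 + 2 p}$)
$\left(-177 - 103\right) v{\left(q \right)} = \left(-177 - 103\right) \left(- 4 \sqrt{-3 + 2 \left(-16\right)}\right) = - 280 \left(- 4 \sqrt{-3 - 32}\right) = - 280 \left(- 4 \sqrt{-35}\right) = - 280 \left(- 4 i \sqrt{35}\right) = 1120 i \sqrt{35}$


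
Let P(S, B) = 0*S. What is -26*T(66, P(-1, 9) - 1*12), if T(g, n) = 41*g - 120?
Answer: -67236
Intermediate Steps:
P(S, B) = 0
T(g, n) = -120 + 41*g
-26*T(66, P(-1, 9) - 1*12) = -26*(-120 + 41*66) = -26*(-120 + 2706) = -26*2586 = -67236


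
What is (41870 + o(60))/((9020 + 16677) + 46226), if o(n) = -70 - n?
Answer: 41740/71923 ≈ 0.58034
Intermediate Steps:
(41870 + o(60))/((9020 + 16677) + 46226) = (41870 + (-70 - 1*60))/((9020 + 16677) + 46226) = (41870 + (-70 - 60))/(25697 + 46226) = (41870 - 130)/71923 = 41740*(1/71923) = 41740/71923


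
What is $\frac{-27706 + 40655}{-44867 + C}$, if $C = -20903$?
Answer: $- \frac{12949}{65770} \approx -0.19688$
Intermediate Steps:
$\frac{-27706 + 40655}{-44867 + C} = \frac{-27706 + 40655}{-44867 - 20903} = \frac{12949}{-65770} = 12949 \left(- \frac{1}{65770}\right) = - \frac{12949}{65770}$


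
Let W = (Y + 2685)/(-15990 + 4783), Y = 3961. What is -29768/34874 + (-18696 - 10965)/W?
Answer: 5796148671335/115886302 ≈ 50016.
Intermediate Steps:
W = -6646/11207 (W = (3961 + 2685)/(-15990 + 4783) = 6646/(-11207) = 6646*(-1/11207) = -6646/11207 ≈ -0.59302)
-29768/34874 + (-18696 - 10965)/W = -29768/34874 + (-18696 - 10965)/(-6646/11207) = -29768*1/34874 - 29661*(-11207/6646) = -14884/17437 + 332410827/6646 = 5796148671335/115886302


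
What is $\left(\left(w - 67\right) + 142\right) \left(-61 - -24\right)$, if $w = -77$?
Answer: $74$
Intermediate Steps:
$\left(\left(w - 67\right) + 142\right) \left(-61 - -24\right) = \left(\left(-77 - 67\right) + 142\right) \left(-61 - -24\right) = \left(-144 + 142\right) \left(-61 + 24\right) = \left(-2\right) \left(-37\right) = 74$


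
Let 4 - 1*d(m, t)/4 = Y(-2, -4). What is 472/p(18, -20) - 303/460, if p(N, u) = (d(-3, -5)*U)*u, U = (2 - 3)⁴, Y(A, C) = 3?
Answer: -3017/460 ≈ -6.5587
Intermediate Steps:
d(m, t) = 4 (d(m, t) = 16 - 4*3 = 16 - 12 = 4)
U = 1 (U = (-1)⁴ = 1)
p(N, u) = 4*u (p(N, u) = (4*1)*u = 4*u)
472/p(18, -20) - 303/460 = 472/((4*(-20))) - 303/460 = 472/(-80) - 303*1/460 = 472*(-1/80) - 303/460 = -59/10 - 303/460 = -3017/460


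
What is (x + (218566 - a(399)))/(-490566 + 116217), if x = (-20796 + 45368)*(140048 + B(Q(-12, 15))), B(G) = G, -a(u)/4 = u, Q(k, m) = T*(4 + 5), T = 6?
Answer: -3442806506/374349 ≈ -9196.8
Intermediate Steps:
Q(k, m) = 54 (Q(k, m) = 6*(4 + 5) = 6*9 = 54)
a(u) = -4*u
x = 3442586344 (x = (-20796 + 45368)*(140048 + 54) = 24572*140102 = 3442586344)
(x + (218566 - a(399)))/(-490566 + 116217) = (3442586344 + (218566 - (-4)*399))/(-490566 + 116217) = (3442586344 + (218566 - 1*(-1596)))/(-374349) = (3442586344 + (218566 + 1596))*(-1/374349) = (3442586344 + 220162)*(-1/374349) = 3442806506*(-1/374349) = -3442806506/374349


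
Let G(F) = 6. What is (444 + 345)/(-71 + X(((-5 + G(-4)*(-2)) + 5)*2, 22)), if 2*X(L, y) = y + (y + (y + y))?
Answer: -263/9 ≈ -29.222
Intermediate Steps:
X(L, y) = 2*y (X(L, y) = (y + (y + (y + y)))/2 = (y + (y + 2*y))/2 = (y + 3*y)/2 = (4*y)/2 = 2*y)
(444 + 345)/(-71 + X(((-5 + G(-4)*(-2)) + 5)*2, 22)) = (444 + 345)/(-71 + 2*22) = 789/(-71 + 44) = 789/(-27) = 789*(-1/27) = -263/9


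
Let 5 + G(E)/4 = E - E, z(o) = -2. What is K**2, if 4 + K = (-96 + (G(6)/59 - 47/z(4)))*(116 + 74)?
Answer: 667098531121/3481 ≈ 1.9164e+8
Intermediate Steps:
G(E) = -20 (G(E) = -20 + 4*(E - E) = -20 + 4*0 = -20 + 0 = -20)
K = -816761/59 (K = -4 + (-96 + (-20/59 - 47/(-2)))*(116 + 74) = -4 + (-96 + (-20*1/59 - 47*(-1/2)))*190 = -4 + (-96 + (-20/59 + 47/2))*190 = -4 + (-96 + 2733/118)*190 = -4 - 8595/118*190 = -4 - 816525/59 = -816761/59 ≈ -13843.)
K**2 = (-816761/59)**2 = 667098531121/3481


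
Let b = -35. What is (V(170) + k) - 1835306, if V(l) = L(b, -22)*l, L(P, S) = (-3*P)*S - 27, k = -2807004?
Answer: -5039600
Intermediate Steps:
L(P, S) = -27 - 3*P*S (L(P, S) = -3*P*S - 27 = -27 - 3*P*S)
V(l) = -2337*l (V(l) = (-27 - 3*(-35)*(-22))*l = (-27 - 2310)*l = -2337*l)
(V(170) + k) - 1835306 = (-2337*170 - 2807004) - 1835306 = (-397290 - 2807004) - 1835306 = -3204294 - 1835306 = -5039600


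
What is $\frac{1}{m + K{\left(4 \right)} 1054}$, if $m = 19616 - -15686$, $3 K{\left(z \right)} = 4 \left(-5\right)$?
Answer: $\frac{3}{84826} \approx 3.5367 \cdot 10^{-5}$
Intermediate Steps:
$K{\left(z \right)} = - \frac{20}{3}$ ($K{\left(z \right)} = \frac{4 \left(-5\right)}{3} = \frac{1}{3} \left(-20\right) = - \frac{20}{3}$)
$m = 35302$ ($m = 19616 + 15686 = 35302$)
$\frac{1}{m + K{\left(4 \right)} 1054} = \frac{1}{35302 - \frac{21080}{3}} = \frac{1}{\frac{84826}{3}} = \frac{3}{84826}$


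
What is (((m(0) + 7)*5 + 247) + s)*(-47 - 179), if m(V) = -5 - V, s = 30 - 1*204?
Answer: -18758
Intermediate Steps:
s = -174 (s = 30 - 204 = -174)
(((m(0) + 7)*5 + 247) + s)*(-47 - 179) = ((((-5 - 1*0) + 7)*5 + 247) - 174)*(-47 - 179) = ((((-5 + 0) + 7)*5 + 247) - 174)*(-226) = (((-5 + 7)*5 + 247) - 174)*(-226) = ((2*5 + 247) - 174)*(-226) = ((10 + 247) - 174)*(-226) = (257 - 174)*(-226) = 83*(-226) = -18758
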